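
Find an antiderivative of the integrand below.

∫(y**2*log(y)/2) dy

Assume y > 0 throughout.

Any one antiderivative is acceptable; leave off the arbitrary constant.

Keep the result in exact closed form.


Answer: y**3*log(y)/6 - y**3/18.


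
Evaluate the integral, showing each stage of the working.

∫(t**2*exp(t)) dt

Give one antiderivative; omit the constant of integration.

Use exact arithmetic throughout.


Step 1. Integrate ∫(t**2*exp(t)) dt by parts with u = t**2, dv = (exp(t)) dt, so v = exp(t): now t**2*exp(t) + ∫(-2*t*exp(t)) dt.
Step 2. Integrate ∫(-2*t*exp(t)) dt by parts with u = t, dv = (-2*exp(t)) dt, so v = -2*exp(t): now t**2*exp(t) - 2*t*exp(t) + ∫(2*exp(t)) dt.
Step 3. Evaluate the standard form: now t**2*exp(t) - 2*t*exp(t) + 2*exp(t).
Answer: t**2*exp(t) - 2*t*exp(t) + 2*exp(t).


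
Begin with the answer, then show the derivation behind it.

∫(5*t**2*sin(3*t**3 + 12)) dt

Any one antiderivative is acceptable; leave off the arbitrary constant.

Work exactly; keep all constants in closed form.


The answer is -5*cos(3*t**3 + 12)/9.
Step 1. Substitute u = t**3 + 4, turning ∫(5*t**2*sin(3*t**3 + 12)) dt into ∫(5*sin(3*u)/3) du: now ∫(5*sin(3*u)/3) du.
Step 2. Evaluate the standard form: now -5*cos(3*u)/9.
Step 3. Substitute back u = t**3 + 4: now -5*cos(3*t**3 + 12)/9.
Answer: -5*cos(3*t**3 + 12)/9.


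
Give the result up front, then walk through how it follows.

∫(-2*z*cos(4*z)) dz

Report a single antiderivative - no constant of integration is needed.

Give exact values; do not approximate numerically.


The answer is -z*sin(4*z)/2 - cos(4*z)/8.
Step 1. Integrate ∫(-2*z*cos(4*z)) dz by parts with u = z, dv = (-2*cos(4*z)) dz, so v = -sin(4*z)/2: now -z*sin(4*z)/2 + ∫(sin(4*z)/2) dz.
Step 2. Evaluate the standard form: now -z*sin(4*z)/2 - cos(4*z)/8.
Answer: -z*sin(4*z)/2 - cos(4*z)/8.


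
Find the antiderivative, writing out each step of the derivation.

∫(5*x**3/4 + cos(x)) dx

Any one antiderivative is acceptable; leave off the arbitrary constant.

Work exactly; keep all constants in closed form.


Step 1. Rewrite: now ∫(5*x**3/4) dx + ∫(cos(x)) dx.
Step 2. Evaluate the standard form: now 5*x**4/16 + ∫(cos(x)) dx.
Step 3. Evaluate the standard form: now 5*x**4/16 + sin(x).
Answer: 5*x**4/16 + sin(x).


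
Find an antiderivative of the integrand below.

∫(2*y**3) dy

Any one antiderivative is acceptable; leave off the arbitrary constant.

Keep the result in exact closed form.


Answer: y**4/2.


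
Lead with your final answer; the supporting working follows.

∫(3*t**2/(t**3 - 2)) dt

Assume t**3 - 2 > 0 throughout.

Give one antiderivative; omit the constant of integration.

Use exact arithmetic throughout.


The answer is log(t**3 - 2).
Step 1. Substitute u = t**3 - 2, turning ∫(3*t**2/(t**3 - 2)) dt into ∫(1/u) du: now ∫(1/u) du.
Step 2. Evaluate the standard form [assuming u > 0]: now log(u).
Step 3. Substitute back u = t**3 - 2: now log(t**3 - 2).
Answer: log(t**3 - 2).


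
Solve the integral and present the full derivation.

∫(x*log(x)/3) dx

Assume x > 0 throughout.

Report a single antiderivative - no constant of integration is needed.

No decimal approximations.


Step 1. Integrate ∫(x*log(x)/3) dx by parts with u = log(x), dv = (x/3) dx, so v = x**2/6 [assuming x > 0]: now x**2*log(x)/6 + ∫(-x/6) dx.
Step 2. Evaluate the standard form: now x**2*log(x)/6 - x**2/12.
Answer: x**2*log(x)/6 - x**2/12.


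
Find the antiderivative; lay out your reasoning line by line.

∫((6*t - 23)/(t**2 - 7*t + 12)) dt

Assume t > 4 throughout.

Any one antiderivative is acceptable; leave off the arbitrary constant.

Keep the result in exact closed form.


Step 1. Decompose ∫((6*t - 23)/(t**2 - 7*t + 12)) dt by partial fractions, (6*t - 23)/(t**2 - 7*t + 12) = 5/(t - 3) + 1/(t - 4): now ∫(1/(t - 4)) dt + ∫(5/(t - 3)) dt.
Step 2. Evaluate the standard form [assuming t > 4]: now log(t - 4) + ∫(5/(t - 3)) dt.
Step 3. Evaluate the standard form [assuming t > 3]: now log(t - 4) + 5*log(t - 3).
Answer: log(t - 4) + 5*log(t - 3).


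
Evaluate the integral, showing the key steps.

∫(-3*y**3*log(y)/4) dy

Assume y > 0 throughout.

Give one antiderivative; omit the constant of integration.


Step 1. Integrate ∫(-3*y**3*log(y)/4) dy by parts with u = log(y), dv = (-3*y**3/4) dy, so v = -3*y**4/16 [assuming y > 0]: now -3*y**4*log(y)/16 + ∫(3*y**3/16) dy.
Step 2. Evaluate the standard form: now -3*y**4*log(y)/16 + 3*y**4/64.
Answer: -3*y**4*log(y)/16 + 3*y**4/64.


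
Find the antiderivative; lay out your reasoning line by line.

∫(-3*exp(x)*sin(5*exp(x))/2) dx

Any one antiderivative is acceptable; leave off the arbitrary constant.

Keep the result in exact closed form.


Step 1. Substitute u = exp(x), turning ∫(-3*exp(x)*sin(5*exp(x))/2) dx into ∫(-3*sin(5*u)/2) du: now ∫(-3*sin(5*u)/2) du.
Step 2. Evaluate the standard form: now 3*cos(5*u)/10.
Step 3. Substitute back u = exp(x): now 3*cos(5*exp(x))/10.
Answer: 3*cos(5*exp(x))/10.


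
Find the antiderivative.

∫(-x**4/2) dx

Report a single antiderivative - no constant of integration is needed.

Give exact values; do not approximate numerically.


Answer: -x**5/10.


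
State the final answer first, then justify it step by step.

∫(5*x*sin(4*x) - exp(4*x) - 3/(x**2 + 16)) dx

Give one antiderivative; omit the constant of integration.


The answer is -5*x*cos(4*x)/4 - exp(4*x)/4 + 5*sin(4*x)/16 - 3*atan(x/4)/4.
Step 1. Rewrite: now ∫(5*x*sin(4*x)) dx + ∫(-3/(x**2 + 16)) dx + ∫(-exp(4*x)) dx.
Step 2. Evaluate the standard form: now -exp(4*x)/4 + ∫(5*x*sin(4*x)) dx + ∫(-3/(x**2 + 16)) dx.
Step 3. Integrate ∫(5*x*sin(4*x)) dx by parts with u = x, dv = (5*sin(4*x)) dx, so v = -5*cos(4*x)/4: now -5*x*cos(4*x)/4 - exp(4*x)/4 + ∫(-3/(x**2 + 16)) dx + ∫(5*cos(4*x)/4) dx.
Step 4. Evaluate the standard form: now -5*x*cos(4*x)/4 - exp(4*x)/4 + 5*sin(4*x)/16 + ∫(-3/(x**2 + 16)) dx.
Step 5. Evaluate the standard form: now -5*x*cos(4*x)/4 - exp(4*x)/4 + 5*sin(4*x)/16 - 3*atan(x/4)/4.
Answer: -5*x*cos(4*x)/4 - exp(4*x)/4 + 5*sin(4*x)/16 - 3*atan(x/4)/4.


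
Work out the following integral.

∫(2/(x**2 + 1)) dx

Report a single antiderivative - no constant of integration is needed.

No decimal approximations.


Answer: 2*atan(x).


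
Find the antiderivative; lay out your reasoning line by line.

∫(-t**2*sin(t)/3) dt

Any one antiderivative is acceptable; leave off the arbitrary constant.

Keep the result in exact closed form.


Step 1. Integrate ∫(-t**2*sin(t)/3) dt by parts with u = t**2, dv = (-sin(t)/3) dt, so v = cos(t)/3: now t**2*cos(t)/3 + ∫(-2*t*cos(t)/3) dt.
Step 2. Integrate ∫(-2*t*cos(t)/3) dt by parts with u = t, dv = (-2*cos(t)/3) dt, so v = -2*sin(t)/3: now t**2*cos(t)/3 - 2*t*sin(t)/3 + ∫(2*sin(t)/3) dt.
Step 3. Evaluate the standard form: now t**2*cos(t)/3 - 2*t*sin(t)/3 - 2*cos(t)/3.
Answer: t**2*cos(t)/3 - 2*t*sin(t)/3 - 2*cos(t)/3.


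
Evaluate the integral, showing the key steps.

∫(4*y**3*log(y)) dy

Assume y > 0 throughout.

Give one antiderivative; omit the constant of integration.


Step 1. Integrate ∫(4*y**3*log(y)) dy by parts with u = log(y), dv = (4*y**3) dy, so v = y**4 [assuming y > 0]: now y**4*log(y) + ∫(-y**3) dy.
Step 2. Evaluate the standard form: now y**4*log(y) - y**4/4.
Answer: y**4*log(y) - y**4/4.


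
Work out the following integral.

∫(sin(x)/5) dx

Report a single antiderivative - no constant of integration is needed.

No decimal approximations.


Answer: -cos(x)/5.


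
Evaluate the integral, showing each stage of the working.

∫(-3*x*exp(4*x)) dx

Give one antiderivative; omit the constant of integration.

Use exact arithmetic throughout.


Step 1. Integrate ∫(-3*x*exp(4*x)) dx by parts with u = x, dv = (-3*exp(4*x)) dx, so v = -3*exp(4*x)/4: now -3*x*exp(4*x)/4 + ∫(3*exp(4*x)/4) dx.
Step 2. Evaluate the standard form: now -3*x*exp(4*x)/4 + 3*exp(4*x)/16.
Answer: -3*x*exp(4*x)/4 + 3*exp(4*x)/16.


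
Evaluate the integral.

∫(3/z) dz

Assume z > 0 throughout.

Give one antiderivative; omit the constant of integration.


Answer: 3*log(z).


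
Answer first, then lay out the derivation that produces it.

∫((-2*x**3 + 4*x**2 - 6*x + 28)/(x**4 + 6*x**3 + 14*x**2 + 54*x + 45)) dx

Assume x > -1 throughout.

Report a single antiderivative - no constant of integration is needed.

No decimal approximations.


The answer is log(x + 1) - 3*log(x + 5) + 2*atan(x/3)/3.
Step 1. Decompose ∫((-2*x**3 + 4*x**2 - 6*x + 28)/(x**4 + 6*x**3 + 14*x**2 + 54*x + 45)) dx by partial fractions, (-2*x**3 + 4*x**2 - 6*x + 28)/(x**4 + 6*x**3 + 14*x**2 + 54*x + 45) = 2/(x**2 + 9) - 3/(x + 5) + 1/(x + 1): now ∫(1/(x + 1)) dx + ∫(-3/(x + 5)) dx + ∫(2/(x**2 + 9)) dx.
Step 2. Evaluate the standard form [assuming x > -1]: now log(x + 1) + ∫(-3/(x + 5)) dx + ∫(2/(x**2 + 9)) dx.
Step 3. Evaluate the standard form [assuming x > -5]: now log(x + 1) - 3*log(x + 5) + ∫(2/(x**2 + 9)) dx.
Step 4. Evaluate the standard form: now log(x + 1) - 3*log(x + 5) + 2*atan(x/3)/3.
Answer: log(x + 1) - 3*log(x + 5) + 2*atan(x/3)/3.


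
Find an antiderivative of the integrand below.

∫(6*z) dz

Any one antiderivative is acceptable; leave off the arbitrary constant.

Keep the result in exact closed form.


Answer: 3*z**2.


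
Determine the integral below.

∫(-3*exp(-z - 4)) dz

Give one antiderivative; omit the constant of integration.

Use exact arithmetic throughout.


Answer: 3*exp(-z - 4).


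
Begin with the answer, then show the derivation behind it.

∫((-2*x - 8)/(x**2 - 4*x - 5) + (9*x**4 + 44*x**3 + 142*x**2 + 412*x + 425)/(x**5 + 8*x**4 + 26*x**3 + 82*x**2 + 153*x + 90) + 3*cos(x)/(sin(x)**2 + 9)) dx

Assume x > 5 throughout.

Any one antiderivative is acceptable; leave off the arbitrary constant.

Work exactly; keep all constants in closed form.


The answer is -3*log(x - 5) + 4*log(x + 1) + log(x + 2) + 5*log(x + 5) + 2*atan(x/3)/3 + atan(sin(x)/3).
Step 1. Rewrite: now ∫((-2*x - 8)/(x**2 - 4*x - 5)) dx + ∫(3*cos(x)/(sin(x)**2 + 9)) dx + ∫((9*x**4 + 44*x**3 + 142*x**2 + 412*x + 425)/(x**5 + 8*x**4 + 26*x**3 + 82*x**2 + 153*x + 90)) dx.
Step 2. Decompose ∫((9*x**4 + 44*x**3 + 142*x**2 + 412*x + 425)/(x**5 + 8*x**4 + 26*x**3 + 82*x**2 + 153*x + 90)) dx by partial fractions, (9*x**4 + 44*x**3 + 142*x**2 + 412*x + 425)/(x**5 + 8*x**4 + 26*x**3 + 82*x**2 + 153*x + 90) = 2/(x**2 + 9) + 5/(x + 5) + 1/(x + 2) + 3/(x + 1): now ∫((-2*x - 8)/(x**2 - 4*x - 5)) dx + ∫(3*cos(x)/(sin(x)**2 + 9)) dx + ∫(3/(x + 1)) dx + ∫(1/(x + 2)) dx + ∫(5/(x + 5)) dx + ∫(2/(x**2 + 9)) dx.
Step 3. Evaluate the standard form [assuming x > -5]: now 5*log(x + 5) + ∫((-2*x - 8)/(x**2 - 4*x - 5)) dx + ∫(3*cos(x)/(sin(x)**2 + 9)) dx + ∫(3/(x + 1)) dx + ∫(1/(x + 2)) dx + ∫(2/(x**2 + 9)) dx.
Step 4. Evaluate the standard form [assuming x > -2]: now log(x + 2) + 5*log(x + 5) + ∫((-2*x - 8)/(x**2 - 4*x - 5)) dx + ∫(3*cos(x)/(sin(x)**2 + 9)) dx + ∫(3/(x + 1)) dx + ∫(2/(x**2 + 9)) dx.
Step 5. Evaluate the standard form [assuming x > -1]: now 3*log(x + 1) + log(x + 2) + 5*log(x + 5) + ∫((-2*x - 8)/(x**2 - 4*x - 5)) dx + ∫(3*cos(x)/(sin(x)**2 + 9)) dx + ∫(2/(x**2 + 9)) dx.
Step 6. Evaluate the standard form: now 3*log(x + 1) + log(x + 2) + 5*log(x + 5) + 2*atan(x/3)/3 + ∫((-2*x - 8)/(x**2 - 4*x - 5)) dx + ∫(3*cos(x)/(sin(x)**2 + 9)) dx.
Step 7. Decompose ∫((-2*x - 8)/(x**2 - 4*x - 5)) dx by partial fractions, (-2*x - 8)/(x**2 - 4*x - 5) = 1/(x + 1) - 3/(x - 5): now 3*log(x + 1) + log(x + 2) + 5*log(x + 5) + 2*atan(x/3)/3 + ∫(3*cos(x)/(sin(x)**2 + 9)) dx + ∫(-3/(x - 5)) dx + ∫(1/(x + 1)) dx.
Step 8. Evaluate the standard form [assuming x > -1]: now 4*log(x + 1) + log(x + 2) + 5*log(x + 5) + 2*atan(x/3)/3 + ∫(3*cos(x)/(sin(x)**2 + 9)) dx + ∫(-3/(x - 5)) dx.
Step 9. Evaluate the standard form [assuming x > 5]: now -3*log(x - 5) + 4*log(x + 1) + log(x + 2) + 5*log(x + 5) + 2*atan(x/3)/3 + ∫(3*cos(x)/(sin(x)**2 + 9)) dx.
Step 10. Substitute u = sin(x), turning ∫(3*cos(x)/(sin(x)**2 + 9)) dx into ∫(3/(u**2 + 9)) du: now -3*log(x - 5) + 4*log(x + 1) + log(x + 2) + 5*log(x + 5) + 2*atan(x/3)/3 + ∫(3/(u**2 + 9)) du.
Step 11. Evaluate the standard form: now -3*log(x - 5) + 4*log(x + 1) + log(x + 2) + 5*log(x + 5) + atan(u/3) + 2*atan(x/3)/3.
Step 12. Substitute back u = sin(x): now -3*log(x - 5) + 4*log(x + 1) + log(x + 2) + 5*log(x + 5) + 2*atan(x/3)/3 + atan(sin(x)/3).
Answer: -3*log(x - 5) + 4*log(x + 1) + log(x + 2) + 5*log(x + 5) + 2*atan(x/3)/3 + atan(sin(x)/3).


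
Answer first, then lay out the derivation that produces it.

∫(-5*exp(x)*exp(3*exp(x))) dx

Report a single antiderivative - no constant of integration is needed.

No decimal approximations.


The answer is -5*exp(3*exp(x))/3.
Step 1. Substitute u = exp(x), turning ∫(-5*exp(x)*exp(3*exp(x))) dx into ∫(-5*exp(3*u)) du: now ∫(-5*exp(3*u)) du.
Step 2. Evaluate the standard form: now -5*exp(3*u)/3.
Step 3. Substitute back u = exp(x): now -5*exp(3*exp(x))/3.
Answer: -5*exp(3*exp(x))/3.


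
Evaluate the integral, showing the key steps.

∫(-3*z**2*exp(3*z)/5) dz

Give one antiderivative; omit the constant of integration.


Step 1. Integrate ∫(-3*z**2*exp(3*z)/5) dz by parts with u = z**2, dv = (-3*exp(3*z)/5) dz, so v = -exp(3*z)/5: now -z**2*exp(3*z)/5 + ∫(2*z*exp(3*z)/5) dz.
Step 2. Integrate ∫(2*z*exp(3*z)/5) dz by parts with u = z, dv = (2*exp(3*z)/5) dz, so v = 2*exp(3*z)/15: now -z**2*exp(3*z)/5 + 2*z*exp(3*z)/15 + ∫(-2*exp(3*z)/15) dz.
Step 3. Evaluate the standard form: now -z**2*exp(3*z)/5 + 2*z*exp(3*z)/15 - 2*exp(3*z)/45.
Answer: -z**2*exp(3*z)/5 + 2*z*exp(3*z)/15 - 2*exp(3*z)/45.


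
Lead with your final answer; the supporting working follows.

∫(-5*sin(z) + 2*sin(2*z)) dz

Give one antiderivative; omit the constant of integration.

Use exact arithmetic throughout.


The answer is 5*cos(z) - cos(2*z).
Step 1. Rewrite: now ∫(-5*sin(z)) dz + ∫(2*sin(2*z)) dz.
Step 2. Evaluate the standard form: now -cos(2*z) + ∫(-5*sin(z)) dz.
Step 3. Evaluate the standard form: now 5*cos(z) - cos(2*z).
Answer: 5*cos(z) - cos(2*z).


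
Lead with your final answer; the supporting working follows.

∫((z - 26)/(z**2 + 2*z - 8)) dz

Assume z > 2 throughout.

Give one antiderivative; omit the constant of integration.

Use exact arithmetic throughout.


The answer is -4*log(z - 2) + 5*log(z + 4).
Step 1. Decompose ∫((z - 26)/(z**2 + 2*z - 8)) dz by partial fractions, (z - 26)/(z**2 + 2*z - 8) = 5/(z + 4) - 4/(z - 2): now ∫(-4/(z - 2)) dz + ∫(5/(z + 4)) dz.
Step 2. Evaluate the standard form [assuming z > 2]: now -4*log(z - 2) + ∫(5/(z + 4)) dz.
Step 3. Evaluate the standard form [assuming z > -4]: now -4*log(z - 2) + 5*log(z + 4).
Answer: -4*log(z - 2) + 5*log(z + 4).


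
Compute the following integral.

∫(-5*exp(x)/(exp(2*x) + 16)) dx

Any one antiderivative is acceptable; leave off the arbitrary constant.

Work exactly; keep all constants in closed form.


Answer: -5*atan(exp(x)/4)/4.


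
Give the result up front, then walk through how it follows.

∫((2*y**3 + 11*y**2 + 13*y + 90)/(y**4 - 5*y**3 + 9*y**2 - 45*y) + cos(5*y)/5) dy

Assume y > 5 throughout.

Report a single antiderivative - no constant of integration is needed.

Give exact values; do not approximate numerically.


The answer is -2*log(y) + 4*log(y - 5) + sin(5*y)/25 + atan(y/3)/3.
Step 1. Rewrite: now ∫((2*y**3 + 11*y**2 + 13*y + 90)/(y**4 - 5*y**3 + 9*y**2 - 45*y)) dy + ∫(cos(5*y)/5) dy.
Step 2. Evaluate the standard form: now sin(5*y)/25 + ∫((2*y**3 + 11*y**2 + 13*y + 90)/(y**4 - 5*y**3 + 9*y**2 - 45*y)) dy.
Step 3. Decompose ∫((2*y**3 + 11*y**2 + 13*y + 90)/(y**4 - 5*y**3 + 9*y**2 - 45*y)) dy by partial fractions, (2*y**3 + 11*y**2 + 13*y + 90)/(y**4 - 5*y**3 + 9*y**2 - 45*y) = 1/(y**2 + 9) + 4/(y - 5) - 2/y: now sin(5*y)/25 + ∫(-2/y) dy + ∫(4/(y - 5)) dy + ∫(1/(y**2 + 9)) dy.
Step 4. Evaluate the standard form [assuming y > 5]: now 4*log(y - 5) + sin(5*y)/25 + ∫(-2/y) dy + ∫(1/(y**2 + 9)) dy.
Step 5. Evaluate the standard form [assuming y > 0]: now -2*log(y) + 4*log(y - 5) + sin(5*y)/25 + ∫(1/(y**2 + 9)) dy.
Step 6. Evaluate the standard form: now -2*log(y) + 4*log(y - 5) + sin(5*y)/25 + atan(y/3)/3.
Answer: -2*log(y) + 4*log(y - 5) + sin(5*y)/25 + atan(y/3)/3.


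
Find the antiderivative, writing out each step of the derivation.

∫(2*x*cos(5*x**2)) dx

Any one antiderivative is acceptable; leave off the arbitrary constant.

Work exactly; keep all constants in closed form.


Step 1. Substitute u = x**2, turning ∫(2*x*cos(5*x**2)) dx into ∫(cos(5*u)) du: now ∫(cos(5*u)) du.
Step 2. Evaluate the standard form: now sin(5*u)/5.
Step 3. Substitute back u = x**2: now sin(5*x**2)/5.
Answer: sin(5*x**2)/5.


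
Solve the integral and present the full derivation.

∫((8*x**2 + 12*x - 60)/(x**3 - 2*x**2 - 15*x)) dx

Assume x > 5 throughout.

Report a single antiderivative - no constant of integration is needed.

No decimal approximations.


Step 1. Decompose ∫((8*x**2 + 12*x - 60)/(x**3 - 2*x**2 - 15*x)) dx by partial fractions, (8*x**2 + 12*x - 60)/(x**3 - 2*x**2 - 15*x) = -1/(x + 3) + 5/(x - 5) + 4/x: now ∫(4/x) dx + ∫(5/(x - 5)) dx + ∫(-1/(x + 3)) dx.
Step 2. Evaluate the standard form [assuming x > -3]: now -log(x + 3) + ∫(4/x) dx + ∫(5/(x - 5)) dx.
Step 3. Evaluate the standard form [assuming x > 0]: now 4*log(x) - log(x + 3) + ∫(5/(x - 5)) dx.
Step 4. Evaluate the standard form [assuming x > 5]: now 4*log(x) + 5*log(x - 5) - log(x + 3).
Answer: 4*log(x) + 5*log(x - 5) - log(x + 3).


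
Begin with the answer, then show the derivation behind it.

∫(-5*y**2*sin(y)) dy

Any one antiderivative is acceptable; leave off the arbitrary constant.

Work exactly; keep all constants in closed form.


The answer is 5*y**2*cos(y) - 10*y*sin(y) - 10*cos(y).
Step 1. Integrate ∫(-5*y**2*sin(y)) dy by parts with u = y**2, dv = (-5*sin(y)) dy, so v = 5*cos(y): now 5*y**2*cos(y) + ∫(-10*y*cos(y)) dy.
Step 2. Integrate ∫(-10*y*cos(y)) dy by parts with u = y, dv = (-10*cos(y)) dy, so v = -10*sin(y): now 5*y**2*cos(y) - 10*y*sin(y) + ∫(10*sin(y)) dy.
Step 3. Evaluate the standard form: now 5*y**2*cos(y) - 10*y*sin(y) - 10*cos(y).
Answer: 5*y**2*cos(y) - 10*y*sin(y) - 10*cos(y).


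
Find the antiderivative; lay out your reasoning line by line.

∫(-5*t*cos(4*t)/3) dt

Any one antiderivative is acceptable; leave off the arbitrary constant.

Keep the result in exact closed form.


Step 1. Integrate ∫(-5*t*cos(4*t)/3) dt by parts with u = t, dv = (-5*cos(4*t)/3) dt, so v = -5*sin(4*t)/12: now -5*t*sin(4*t)/12 + ∫(5*sin(4*t)/12) dt.
Step 2. Evaluate the standard form: now -5*t*sin(4*t)/12 - 5*cos(4*t)/48.
Answer: -5*t*sin(4*t)/12 - 5*cos(4*t)/48.


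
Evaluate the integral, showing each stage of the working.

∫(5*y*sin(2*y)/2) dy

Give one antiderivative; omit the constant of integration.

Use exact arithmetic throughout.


Step 1. Integrate ∫(5*y*sin(2*y)/2) dy by parts with u = y, dv = (5*sin(2*y)/2) dy, so v = -5*cos(2*y)/4: now -5*y*cos(2*y)/4 + ∫(5*cos(2*y)/4) dy.
Step 2. Evaluate the standard form: now -5*y*cos(2*y)/4 + 5*sin(2*y)/8.
Answer: -5*y*cos(2*y)/4 + 5*sin(2*y)/8.


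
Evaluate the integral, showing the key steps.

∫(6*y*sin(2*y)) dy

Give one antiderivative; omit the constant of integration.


Step 1. Integrate ∫(6*y*sin(2*y)) dy by parts with u = y, dv = (6*sin(2*y)) dy, so v = -3*cos(2*y): now -3*y*cos(2*y) + ∫(3*cos(2*y)) dy.
Step 2. Evaluate the standard form: now -3*y*cos(2*y) + 3*sin(2*y)/2.
Answer: -3*y*cos(2*y) + 3*sin(2*y)/2.


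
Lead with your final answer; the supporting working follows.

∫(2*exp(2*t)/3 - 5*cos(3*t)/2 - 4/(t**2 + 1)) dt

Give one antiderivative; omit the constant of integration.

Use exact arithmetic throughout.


The answer is exp(2*t)/3 - 5*sin(3*t)/6 - 4*atan(t).
Step 1. Rewrite: now ∫(-4/(t**2 + 1)) dt + ∫(2*exp(2*t)/3) dt + ∫(-5*cos(3*t)/2) dt.
Step 2. Evaluate the standard form: now -4*atan(t) + ∫(2*exp(2*t)/3) dt + ∫(-5*cos(3*t)/2) dt.
Step 3. Evaluate the standard form: now -5*sin(3*t)/6 - 4*atan(t) + ∫(2*exp(2*t)/3) dt.
Step 4. Evaluate the standard form: now exp(2*t)/3 - 5*sin(3*t)/6 - 4*atan(t).
Answer: exp(2*t)/3 - 5*sin(3*t)/6 - 4*atan(t).


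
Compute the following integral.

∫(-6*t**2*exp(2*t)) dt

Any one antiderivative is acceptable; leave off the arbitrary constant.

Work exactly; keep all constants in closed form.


Answer: -3*t**2*exp(2*t) + 3*t*exp(2*t) - 3*exp(2*t)/2.


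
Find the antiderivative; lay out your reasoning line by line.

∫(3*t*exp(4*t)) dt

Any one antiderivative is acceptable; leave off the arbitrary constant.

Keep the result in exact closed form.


Step 1. Integrate ∫(3*t*exp(4*t)) dt by parts with u = t, dv = (3*exp(4*t)) dt, so v = 3*exp(4*t)/4: now 3*t*exp(4*t)/4 + ∫(-3*exp(4*t)/4) dt.
Step 2. Evaluate the standard form: now 3*t*exp(4*t)/4 - 3*exp(4*t)/16.
Answer: 3*t*exp(4*t)/4 - 3*exp(4*t)/16.


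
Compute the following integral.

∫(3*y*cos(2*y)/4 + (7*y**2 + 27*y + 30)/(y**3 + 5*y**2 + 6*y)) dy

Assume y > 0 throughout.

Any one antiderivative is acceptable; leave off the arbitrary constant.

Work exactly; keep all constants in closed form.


Answer: 3*y*sin(2*y)/8 + 5*log(y) - 2*log(y + 2) + 4*log(y + 3) + 3*cos(2*y)/16.


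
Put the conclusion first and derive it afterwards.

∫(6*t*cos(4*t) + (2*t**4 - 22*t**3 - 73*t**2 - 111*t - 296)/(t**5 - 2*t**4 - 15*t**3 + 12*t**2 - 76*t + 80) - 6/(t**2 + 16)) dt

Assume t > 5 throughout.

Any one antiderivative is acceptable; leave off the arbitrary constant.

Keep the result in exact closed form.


The answer is 3*t*sin(4*t)/2 - 4*log(t - 5) + 5*log(t - 1) + log(t + 4) + 3*cos(4*t)/8 - 3*atan(t/4)/2 + atan(t/2)/2.
Step 1. Rewrite: now ∫(6*t*cos(4*t)) dt + ∫((2*t**4 - 22*t**3 - 73*t**2 - 111*t - 296)/(t**5 - 2*t**4 - 15*t**3 + 12*t**2 - 76*t + 80)) dt + ∫(-6/(t**2 + 16)) dt.
Step 2. Integrate ∫(6*t*cos(4*t)) dt by parts with u = t, dv = (6*cos(4*t)) dt, so v = 3*sin(4*t)/2: now 3*t*sin(4*t)/2 + ∫((2*t**4 - 22*t**3 - 73*t**2 - 111*t - 296)/(t**5 - 2*t**4 - 15*t**3 + 12*t**2 - 76*t + 80)) dt + ∫(-6/(t**2 + 16)) dt + ∫(-3*sin(4*t)/2) dt.
Step 3. Evaluate the standard form: now 3*t*sin(4*t)/2 + 3*cos(4*t)/8 + ∫((2*t**4 - 22*t**3 - 73*t**2 - 111*t - 296)/(t**5 - 2*t**4 - 15*t**3 + 12*t**2 - 76*t + 80)) dt + ∫(-6/(t**2 + 16)) dt.
Step 4. Evaluate the standard form: now 3*t*sin(4*t)/2 + 3*cos(4*t)/8 - 3*atan(t/4)/2 + ∫((2*t**4 - 22*t**3 - 73*t**2 - 111*t - 296)/(t**5 - 2*t**4 - 15*t**3 + 12*t**2 - 76*t + 80)) dt.
Step 5. Decompose ∫((2*t**4 - 22*t**3 - 73*t**2 - 111*t - 296)/(t**5 - 2*t**4 - 15*t**3 + 12*t**2 - 76*t + 80)) dt by partial fractions, (2*t**4 - 22*t**3 - 73*t**2 - 111*t - 296)/(t**5 - 2*t**4 - 15*t**3 + 12*t**2 - 76*t + 80) = 1/(t**2 + 4) + 1/(t + 4) + 5/(t - 1) - 4/(t - 5): now 3*t*sin(4*t)/2 + 3*cos(4*t)/8 - 3*atan(t/4)/2 + ∫(-4/(t - 5)) dt + ∫(5/(t - 1)) dt + ∫(1/(t + 4)) dt + ∫(1/(t**2 + 4)) dt.
Step 6. Evaluate the standard form [assuming t > 5]: now 3*t*sin(4*t)/2 - 4*log(t - 5) + 3*cos(4*t)/8 - 3*atan(t/4)/2 + ∫(5/(t - 1)) dt + ∫(1/(t + 4)) dt + ∫(1/(t**2 + 4)) dt.
Step 7. Evaluate the standard form [assuming t > -4]: now 3*t*sin(4*t)/2 - 4*log(t - 5) + log(t + 4) + 3*cos(4*t)/8 - 3*atan(t/4)/2 + ∫(5/(t - 1)) dt + ∫(1/(t**2 + 4)) dt.
Step 8. Evaluate the standard form [assuming t > 1]: now 3*t*sin(4*t)/2 - 4*log(t - 5) + 5*log(t - 1) + log(t + 4) + 3*cos(4*t)/8 - 3*atan(t/4)/2 + ∫(1/(t**2 + 4)) dt.
Step 9. Evaluate the standard form: now 3*t*sin(4*t)/2 - 4*log(t - 5) + 5*log(t - 1) + log(t + 4) + 3*cos(4*t)/8 - 3*atan(t/4)/2 + atan(t/2)/2.
Answer: 3*t*sin(4*t)/2 - 4*log(t - 5) + 5*log(t - 1) + log(t + 4) + 3*cos(4*t)/8 - 3*atan(t/4)/2 + atan(t/2)/2.


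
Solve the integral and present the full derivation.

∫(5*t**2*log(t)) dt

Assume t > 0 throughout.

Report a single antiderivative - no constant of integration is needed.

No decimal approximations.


Step 1. Integrate ∫(5*t**2*log(t)) dt by parts with u = log(t), dv = (5*t**2) dt, so v = 5*t**3/3 [assuming t > 0]: now 5*t**3*log(t)/3 + ∫(-5*t**2/3) dt.
Step 2. Evaluate the standard form: now 5*t**3*log(t)/3 - 5*t**3/9.
Answer: 5*t**3*log(t)/3 - 5*t**3/9.


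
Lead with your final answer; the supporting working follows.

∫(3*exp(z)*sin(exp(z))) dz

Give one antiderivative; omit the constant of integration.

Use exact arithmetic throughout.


The answer is -3*cos(exp(z)).
Step 1. Substitute u = exp(z), turning ∫(3*exp(z)*sin(exp(z))) dz into ∫(3*sin(u)) du: now ∫(3*sin(u)) du.
Step 2. Evaluate the standard form: now -3*cos(u).
Step 3. Substitute back u = exp(z): now -3*cos(exp(z)).
Answer: -3*cos(exp(z)).


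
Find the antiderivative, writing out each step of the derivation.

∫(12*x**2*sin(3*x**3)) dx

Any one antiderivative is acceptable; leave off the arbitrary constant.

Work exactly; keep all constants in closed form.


Step 1. Substitute u = x**3, turning ∫(12*x**2*sin(3*x**3)) dx into ∫(4*sin(3*u)) du: now ∫(4*sin(3*u)) du.
Step 2. Evaluate the standard form: now -4*cos(3*u)/3.
Step 3. Substitute back u = x**3: now -4*cos(3*x**3)/3.
Answer: -4*cos(3*x**3)/3.


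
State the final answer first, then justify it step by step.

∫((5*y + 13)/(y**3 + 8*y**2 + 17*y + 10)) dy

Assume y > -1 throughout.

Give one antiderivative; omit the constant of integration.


The answer is 2*log(y + 1) - log(y + 2) - log(y + 5).
Step 1. Decompose ∫((5*y + 13)/(y**3 + 8*y**2 + 17*y + 10)) dy by partial fractions, (5*y + 13)/(y**3 + 8*y**2 + 17*y + 10) = -1/(y + 5) - 1/(y + 2) + 2/(y + 1): now ∫(2/(y + 1)) dy + ∫(-1/(y + 2)) dy + ∫(-1/(y + 5)) dy.
Step 2. Evaluate the standard form [assuming y > -2]: now -log(y + 2) + ∫(2/(y + 1)) dy + ∫(-1/(y + 5)) dy.
Step 3. Evaluate the standard form [assuming y > -1]: now 2*log(y + 1) - log(y + 2) + ∫(-1/(y + 5)) dy.
Step 4. Evaluate the standard form [assuming y > -5]: now 2*log(y + 1) - log(y + 2) - log(y + 5).
Answer: 2*log(y + 1) - log(y + 2) - log(y + 5).


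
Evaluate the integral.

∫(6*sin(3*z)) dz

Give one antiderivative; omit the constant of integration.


Answer: -2*cos(3*z).


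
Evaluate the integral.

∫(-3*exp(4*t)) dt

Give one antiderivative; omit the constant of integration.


Answer: -3*exp(4*t)/4.


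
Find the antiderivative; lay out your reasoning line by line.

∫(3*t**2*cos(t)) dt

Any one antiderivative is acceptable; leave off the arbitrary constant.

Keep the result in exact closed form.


Step 1. Integrate ∫(3*t**2*cos(t)) dt by parts with u = t**2, dv = (3*cos(t)) dt, so v = 3*sin(t): now 3*t**2*sin(t) + ∫(-6*t*sin(t)) dt.
Step 2. Integrate ∫(-6*t*sin(t)) dt by parts with u = t, dv = (-6*sin(t)) dt, so v = 6*cos(t): now 3*t**2*sin(t) + 6*t*cos(t) + ∫(-6*cos(t)) dt.
Step 3. Evaluate the standard form: now 3*t**2*sin(t) + 6*t*cos(t) - 6*sin(t).
Answer: 3*t**2*sin(t) + 6*t*cos(t) - 6*sin(t).


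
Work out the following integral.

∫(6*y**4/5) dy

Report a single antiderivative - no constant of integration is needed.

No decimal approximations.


Answer: 6*y**5/25.


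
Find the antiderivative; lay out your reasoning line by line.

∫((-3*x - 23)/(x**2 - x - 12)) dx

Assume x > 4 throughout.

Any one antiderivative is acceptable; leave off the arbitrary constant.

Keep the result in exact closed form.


Step 1. Decompose ∫((-3*x - 23)/(x**2 - x - 12)) dx by partial fractions, (-3*x - 23)/(x**2 - x - 12) = 2/(x + 3) - 5/(x - 4): now ∫(-5/(x - 4)) dx + ∫(2/(x + 3)) dx.
Step 2. Evaluate the standard form [assuming x > 4]: now -5*log(x - 4) + ∫(2/(x + 3)) dx.
Step 3. Evaluate the standard form [assuming x > -3]: now -5*log(x - 4) + 2*log(x + 3).
Answer: -5*log(x - 4) + 2*log(x + 3).


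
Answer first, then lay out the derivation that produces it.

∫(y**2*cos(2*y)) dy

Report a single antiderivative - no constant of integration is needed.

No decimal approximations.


The answer is y**2*sin(2*y)/2 + y*cos(2*y)/2 - sin(2*y)/4.
Step 1. Integrate ∫(y**2*cos(2*y)) dy by parts with u = y**2, dv = (cos(2*y)) dy, so v = sin(2*y)/2: now y**2*sin(2*y)/2 + ∫(-y*sin(2*y)) dy.
Step 2. Integrate ∫(-y*sin(2*y)) dy by parts with u = y, dv = (-sin(2*y)) dy, so v = cos(2*y)/2: now y**2*sin(2*y)/2 + y*cos(2*y)/2 + ∫(-cos(2*y)/2) dy.
Step 3. Evaluate the standard form: now y**2*sin(2*y)/2 + y*cos(2*y)/2 - sin(2*y)/4.
Answer: y**2*sin(2*y)/2 + y*cos(2*y)/2 - sin(2*y)/4.


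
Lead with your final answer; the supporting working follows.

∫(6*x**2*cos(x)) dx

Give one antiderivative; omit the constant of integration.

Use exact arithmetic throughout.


The answer is 6*x**2*sin(x) + 12*x*cos(x) - 12*sin(x).
Step 1. Integrate ∫(6*x**2*cos(x)) dx by parts with u = x**2, dv = (6*cos(x)) dx, so v = 6*sin(x): now 6*x**2*sin(x) + ∫(-12*x*sin(x)) dx.
Step 2. Integrate ∫(-12*x*sin(x)) dx by parts with u = x, dv = (-12*sin(x)) dx, so v = 12*cos(x): now 6*x**2*sin(x) + 12*x*cos(x) + ∫(-12*cos(x)) dx.
Step 3. Evaluate the standard form: now 6*x**2*sin(x) + 12*x*cos(x) - 12*sin(x).
Answer: 6*x**2*sin(x) + 12*x*cos(x) - 12*sin(x).


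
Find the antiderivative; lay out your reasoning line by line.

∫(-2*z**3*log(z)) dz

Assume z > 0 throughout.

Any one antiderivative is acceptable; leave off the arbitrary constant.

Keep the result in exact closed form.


Step 1. Integrate ∫(-2*z**3*log(z)) dz by parts with u = log(z), dv = (-2*z**3) dz, so v = -z**4/2 [assuming z > 0]: now -z**4*log(z)/2 + ∫(z**3/2) dz.
Step 2. Evaluate the standard form: now -z**4*log(z)/2 + z**4/8.
Answer: -z**4*log(z)/2 + z**4/8.


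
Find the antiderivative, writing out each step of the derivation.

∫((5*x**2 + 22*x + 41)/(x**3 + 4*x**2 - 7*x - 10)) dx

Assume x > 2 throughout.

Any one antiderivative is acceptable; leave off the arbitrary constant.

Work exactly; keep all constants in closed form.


Step 1. Decompose ∫((5*x**2 + 22*x + 41)/(x**3 + 4*x**2 - 7*x - 10)) dx by partial fractions, (5*x**2 + 22*x + 41)/(x**3 + 4*x**2 - 7*x - 10) = 2/(x + 5) - 2/(x + 1) + 5/(x - 2): now ∫(5/(x - 2)) dx + ∫(-2/(x + 1)) dx + ∫(2/(x + 5)) dx.
Step 2. Evaluate the standard form [assuming x > -1]: now -2*log(x + 1) + ∫(5/(x - 2)) dx + ∫(2/(x + 5)) dx.
Step 3. Evaluate the standard form [assuming x > 2]: now 5*log(x - 2) - 2*log(x + 1) + ∫(2/(x + 5)) dx.
Step 4. Evaluate the standard form [assuming x > -5]: now 5*log(x - 2) - 2*log(x + 1) + 2*log(x + 5).
Answer: 5*log(x - 2) - 2*log(x + 1) + 2*log(x + 5).


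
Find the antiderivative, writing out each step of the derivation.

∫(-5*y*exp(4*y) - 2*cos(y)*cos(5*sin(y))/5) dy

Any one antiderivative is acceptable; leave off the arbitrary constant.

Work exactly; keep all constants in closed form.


Step 1. Rewrite: now ∫(-5*y*exp(4*y)) dy + ∫(-2*cos(y)*cos(5*sin(y))/5) dy.
Step 2. Integrate ∫(-5*y*exp(4*y)) dy by parts with u = y, dv = (-5*exp(4*y)) dy, so v = -5*exp(4*y)/4: now -5*y*exp(4*y)/4 + ∫(-2*cos(y)*cos(5*sin(y))/5) dy + ∫(5*exp(4*y)/4) dy.
Step 3. Evaluate the standard form: now -5*y*exp(4*y)/4 + 5*exp(4*y)/16 + ∫(-2*cos(y)*cos(5*sin(y))/5) dy.
Step 4. Substitute u = sin(y), turning ∫(-2*cos(y)*cos(5*sin(y))/5) dy into ∫(-2*cos(5*u)/5) du: now -5*y*exp(4*y)/4 + 5*exp(4*y)/16 + ∫(-2*cos(5*u)/5) du.
Step 5. Evaluate the standard form: now -5*y*exp(4*y)/4 + 5*exp(4*y)/16 - 2*sin(5*u)/25.
Step 6. Substitute back u = sin(y): now -5*y*exp(4*y)/4 + 5*exp(4*y)/16 - 2*sin(5*sin(y))/25.
Answer: -5*y*exp(4*y)/4 + 5*exp(4*y)/16 - 2*sin(5*sin(y))/25.


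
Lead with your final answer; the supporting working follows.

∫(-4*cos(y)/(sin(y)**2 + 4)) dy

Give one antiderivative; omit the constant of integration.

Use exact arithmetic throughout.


The answer is -2*atan(sin(y)/2).
Step 1. Substitute u = sin(y), turning ∫(-4*cos(y)/(sin(y)**2 + 4)) dy into ∫(-4/(u**2 + 4)) du: now ∫(-4/(u**2 + 4)) du.
Step 2. Evaluate the standard form: now -2*atan(u/2).
Step 3. Substitute back u = sin(y): now -2*atan(sin(y)/2).
Answer: -2*atan(sin(y)/2).


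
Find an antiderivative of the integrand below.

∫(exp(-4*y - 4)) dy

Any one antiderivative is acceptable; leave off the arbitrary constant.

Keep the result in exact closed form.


Answer: -exp(-4*y - 4)/4.


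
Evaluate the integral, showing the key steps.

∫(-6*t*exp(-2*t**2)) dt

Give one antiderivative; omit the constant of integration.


Step 1. Substitute u = t**2, turning ∫(-6*t*exp(-2*t**2)) dt into ∫(-3*exp(-2*u)) du: now ∫(-3*exp(-2*u)) du.
Step 2. Evaluate the standard form: now 3*exp(-2*u)/2.
Step 3. Substitute back u = t**2: now 3*exp(-2*t**2)/2.
Answer: 3*exp(-2*t**2)/2.


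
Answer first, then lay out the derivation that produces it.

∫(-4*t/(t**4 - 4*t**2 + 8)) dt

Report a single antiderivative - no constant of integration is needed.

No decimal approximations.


The answer is -atan(t**2/2 - 1).
Step 1. Substitute u = t**2 - 2, turning ∫(-4*t/(t**4 - 4*t**2 + 8)) dt into ∫(-2/(u**2 + 4)) du: now ∫(-2/(u**2 + 4)) du.
Step 2. Evaluate the standard form: now -atan(u/2).
Step 3. Substitute back u = t**2 - 2: now -atan(t**2/2 - 1).
Answer: -atan(t**2/2 - 1).


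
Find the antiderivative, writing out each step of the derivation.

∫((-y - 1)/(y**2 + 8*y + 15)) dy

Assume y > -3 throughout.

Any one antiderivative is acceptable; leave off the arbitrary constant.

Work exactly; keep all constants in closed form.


Step 1. Decompose ∫((-y - 1)/(y**2 + 8*y + 15)) dy by partial fractions, (-y - 1)/(y**2 + 8*y + 15) = -2/(y + 5) + 1/(y + 3): now ∫(1/(y + 3)) dy + ∫(-2/(y + 5)) dy.
Step 2. Evaluate the standard form [assuming y > -3]: now log(y + 3) + ∫(-2/(y + 5)) dy.
Step 3. Evaluate the standard form [assuming y > -5]: now log(y + 3) - 2*log(y + 5).
Answer: log(y + 3) - 2*log(y + 5).


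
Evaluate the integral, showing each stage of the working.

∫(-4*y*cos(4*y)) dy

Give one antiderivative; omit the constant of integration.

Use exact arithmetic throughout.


Step 1. Integrate ∫(-4*y*cos(4*y)) dy by parts with u = y, dv = (-4*cos(4*y)) dy, so v = -sin(4*y): now -y*sin(4*y) + ∫(sin(4*y)) dy.
Step 2. Evaluate the standard form: now -y*sin(4*y) - cos(4*y)/4.
Answer: -y*sin(4*y) - cos(4*y)/4.


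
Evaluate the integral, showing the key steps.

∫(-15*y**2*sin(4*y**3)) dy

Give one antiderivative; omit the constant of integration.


Step 1. Substitute u = y**3, turning ∫(-15*y**2*sin(4*y**3)) dy into ∫(-5*sin(4*u)) du: now ∫(-5*sin(4*u)) du.
Step 2. Evaluate the standard form: now 5*cos(4*u)/4.
Step 3. Substitute back u = y**3: now 5*cos(4*y**3)/4.
Answer: 5*cos(4*y**3)/4.


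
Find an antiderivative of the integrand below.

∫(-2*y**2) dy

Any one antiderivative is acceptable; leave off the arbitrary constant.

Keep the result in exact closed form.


Answer: -2*y**3/3.


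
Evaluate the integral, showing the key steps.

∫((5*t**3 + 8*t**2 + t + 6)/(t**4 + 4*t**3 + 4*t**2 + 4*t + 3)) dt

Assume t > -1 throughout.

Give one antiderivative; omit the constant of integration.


Step 1. Decompose ∫((5*t**3 + 8*t**2 + t + 6)/(t**4 + 4*t**3 + 4*t**2 + 4*t + 3)) dt by partial fractions, (5*t**3 + 8*t**2 + t + 6)/(t**4 + 4*t**3 + 4*t**2 + 4*t + 3) = -1/(t**2 + 1) + 3/(t + 3) + 2/(t + 1): now ∫(2/(t + 1)) dt + ∫(3/(t + 3)) dt + ∫(-1/(t**2 + 1)) dt.
Step 2. Evaluate the standard form [assuming t > -3]: now 3*log(t + 3) + ∫(2/(t + 1)) dt + ∫(-1/(t**2 + 1)) dt.
Step 3. Evaluate the standard form [assuming t > -1]: now 2*log(t + 1) + 3*log(t + 3) + ∫(-1/(t**2 + 1)) dt.
Step 4. Evaluate the standard form: now 2*log(t + 1) + 3*log(t + 3) - atan(t).
Answer: 2*log(t + 1) + 3*log(t + 3) - atan(t).


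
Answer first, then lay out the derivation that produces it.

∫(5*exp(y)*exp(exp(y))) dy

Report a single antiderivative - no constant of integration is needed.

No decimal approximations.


The answer is 5*exp(exp(y)).
Step 1. Substitute u = exp(y), turning ∫(5*exp(y)*exp(exp(y))) dy into ∫(5*exp(u)) du: now ∫(5*exp(u)) du.
Step 2. Evaluate the standard form: now 5*exp(u).
Step 3. Substitute back u = exp(y): now 5*exp(exp(y)).
Answer: 5*exp(exp(y)).


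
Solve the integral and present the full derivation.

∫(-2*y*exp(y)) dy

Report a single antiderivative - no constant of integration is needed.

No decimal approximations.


Step 1. Integrate ∫(-2*y*exp(y)) dy by parts with u = y, dv = (-2*exp(y)) dy, so v = -2*exp(y): now -2*y*exp(y) + ∫(2*exp(y)) dy.
Step 2. Evaluate the standard form: now -2*y*exp(y) + 2*exp(y).
Answer: -2*y*exp(y) + 2*exp(y).


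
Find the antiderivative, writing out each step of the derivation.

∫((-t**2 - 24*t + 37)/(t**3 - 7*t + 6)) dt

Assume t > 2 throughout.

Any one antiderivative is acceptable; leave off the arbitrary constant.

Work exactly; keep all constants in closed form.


Step 1. Decompose ∫((-t**2 - 24*t + 37)/(t**3 - 7*t + 6)) dt by partial fractions, (-t**2 - 24*t + 37)/(t**3 - 7*t + 6) = 5/(t + 3) - 3/(t - 1) - 3/(t - 2): now ∫(-3/(t - 2)) dt + ∫(-3/(t - 1)) dt + ∫(5/(t + 3)) dt.
Step 2. Evaluate the standard form [assuming t > -3]: now 5*log(t + 3) + ∫(-3/(t - 2)) dt + ∫(-3/(t - 1)) dt.
Step 3. Evaluate the standard form [assuming t > 2]: now -3*log(t - 2) + 5*log(t + 3) + ∫(-3/(t - 1)) dt.
Step 4. Evaluate the standard form [assuming t > 1]: now -3*log(t - 2) - 3*log(t - 1) + 5*log(t + 3).
Answer: -3*log(t - 2) - 3*log(t - 1) + 5*log(t + 3).


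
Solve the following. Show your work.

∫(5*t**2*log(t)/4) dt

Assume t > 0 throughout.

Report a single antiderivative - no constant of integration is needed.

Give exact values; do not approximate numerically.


Step 1. Integrate ∫(5*t**2*log(t)/4) dt by parts with u = log(t), dv = (5*t**2/4) dt, so v = 5*t**3/12 [assuming t > 0]: now 5*t**3*log(t)/12 + ∫(-5*t**2/12) dt.
Step 2. Evaluate the standard form: now 5*t**3*log(t)/12 - 5*t**3/36.
Answer: 5*t**3*log(t)/12 - 5*t**3/36.


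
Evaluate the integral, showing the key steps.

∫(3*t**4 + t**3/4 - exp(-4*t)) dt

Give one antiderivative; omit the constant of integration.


Step 1. Rewrite: now ∫(t**3/4) dt + ∫(3*t**4) dt + ∫(-exp(-4*t)) dt.
Step 2. Evaluate the standard form: now 3*t**5/5 + ∫(t**3/4) dt + ∫(-exp(-4*t)) dt.
Step 3. Evaluate the standard form: now 3*t**5/5 + t**4/16 + ∫(-exp(-4*t)) dt.
Step 4. Evaluate the standard form: now 3*t**5/5 + t**4/16 + exp(-4*t)/4.
Answer: 3*t**5/5 + t**4/16 + exp(-4*t)/4.


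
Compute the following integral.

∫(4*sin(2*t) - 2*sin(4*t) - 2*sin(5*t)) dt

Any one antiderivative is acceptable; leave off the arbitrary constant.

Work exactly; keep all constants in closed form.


Answer: -2*cos(2*t) + cos(4*t)/2 + 2*cos(5*t)/5.


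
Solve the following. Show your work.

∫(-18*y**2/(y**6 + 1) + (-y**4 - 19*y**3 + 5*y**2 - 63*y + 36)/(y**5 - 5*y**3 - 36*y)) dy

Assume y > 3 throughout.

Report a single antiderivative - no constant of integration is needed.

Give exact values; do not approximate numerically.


Step 1. Rewrite: now ∫(-18*y**2/(y**6 + 1)) dy + ∫((-y**4 - 19*y**3 + 5*y**2 - 63*y + 36)/(y**5 - 5*y**3 - 36*y)) dy.
Step 2. Decompose ∫((-y**4 - 19*y**3 + 5*y**2 - 63*y + 36)/(y**5 - 5*y**3 - 36*y)) dy by partial fractions, (-y**4 - 19*y**3 + 5*y**2 - 63*y + 36)/(y**5 - 5*y**3 - 36*y) = -1/(y**2 + 4) + 3/(y + 3) - 3/(y - 3) - 1/y: now ∫(-1/y) dy + ∫(-18*y**2/(y**6 + 1)) dy + ∫(-3/(y - 3)) dy + ∫(3/(y + 3)) dy + ∫(-1/(y**2 + 4)) dy.
Step 3. Evaluate the standard form [assuming y > 0]: now -log(y) + ∫(-18*y**2/(y**6 + 1)) dy + ∫(-3/(y - 3)) dy + ∫(3/(y + 3)) dy + ∫(-1/(y**2 + 4)) dy.
Step 4. Evaluate the standard form [assuming y > 3]: now -log(y) - 3*log(y - 3) + ∫(-18*y**2/(y**6 + 1)) dy + ∫(3/(y + 3)) dy + ∫(-1/(y**2 + 4)) dy.
Step 5. Evaluate the standard form [assuming y > -3]: now -log(y) - 3*log(y - 3) + 3*log(y + 3) + ∫(-18*y**2/(y**6 + 1)) dy + ∫(-1/(y**2 + 4)) dy.
Step 6. Evaluate the standard form: now -log(y) - 3*log(y - 3) + 3*log(y + 3) - atan(y/2)/2 + ∫(-18*y**2/(y**6 + 1)) dy.
Step 7. Substitute u = y**3, turning ∫(-18*y**2/(y**6 + 1)) dy into ∫(-6/(u**2 + 1)) du: now -log(y) - 3*log(y - 3) + 3*log(y + 3) - atan(y/2)/2 + ∫(-6/(u**2 + 1)) du.
Step 8. Evaluate the standard form: now -log(y) - 3*log(y - 3) + 3*log(y + 3) - 6*atan(u) - atan(y/2)/2.
Step 9. Substitute back u = y**3: now -log(y) - 3*log(y - 3) + 3*log(y + 3) - atan(y/2)/2 - 6*atan(y**3).
Answer: -log(y) - 3*log(y - 3) + 3*log(y + 3) - atan(y/2)/2 - 6*atan(y**3).
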